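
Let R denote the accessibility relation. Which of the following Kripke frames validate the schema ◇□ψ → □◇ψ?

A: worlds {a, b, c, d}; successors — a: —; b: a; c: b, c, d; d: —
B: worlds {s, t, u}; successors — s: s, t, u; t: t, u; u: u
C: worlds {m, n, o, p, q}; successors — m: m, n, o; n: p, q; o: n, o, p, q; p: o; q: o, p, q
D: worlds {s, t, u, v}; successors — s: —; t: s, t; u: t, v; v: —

The schema corresponds to convergence: ∀x ∀y ∀z (Rxy ∧ Rxz → ∃w (Ryw ∧ Rzw)).
A: fails — Rba and Rba but a and a have no common successor.
B: ✓.
C: fails — Rmm and Rmn but m and n have no common successor.
D: fails — Rtt and Rts but t and s have no common successor.
Valid on: B.

B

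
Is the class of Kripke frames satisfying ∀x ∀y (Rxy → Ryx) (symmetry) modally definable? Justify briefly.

Yes: it is symmetry, defined by the B schema p → □◇p.
Suppose p→□◇p is valid. Take Rxy and set V(p)={x}. Then p at x, so □◇p at x, so ◇p at y, so some z with Ryz has p; z=x, i.e. Ryx.

Definable; p → □◇p defines it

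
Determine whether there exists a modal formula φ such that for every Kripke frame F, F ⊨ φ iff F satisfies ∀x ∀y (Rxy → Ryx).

This is a Sahlqvist condition; the B axiom p → □◇p defines it.
Suppose p→□◇p is valid. Take Rxy and set V(p)={x}. Then p at x, so □◇p at x, so ◇p at y, so some z with Ryz has p; z=x, i.e. Ryx.

Yes — defined by p → □◇p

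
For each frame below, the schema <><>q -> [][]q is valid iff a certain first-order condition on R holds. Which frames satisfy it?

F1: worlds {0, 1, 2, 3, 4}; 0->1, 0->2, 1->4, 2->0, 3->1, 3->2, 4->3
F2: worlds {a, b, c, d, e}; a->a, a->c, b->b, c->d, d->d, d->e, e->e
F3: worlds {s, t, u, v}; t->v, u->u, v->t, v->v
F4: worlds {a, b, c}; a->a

F4

Frame correspondent (Sahlqvist): forall x forall y forall z ((x R^2 y & x R^2 z) -> exists w (y = w & z = w)) — i.e. a generalized confluence (Geach) condition.
F1: fails — 0R²0, 0R²4 but 0 ≠ 4.
F2: fails — aR²a, aR²c but a ≠ c.
F3: fails — tR²t, tR²v but t ≠ v.
F4: satisfies the condition.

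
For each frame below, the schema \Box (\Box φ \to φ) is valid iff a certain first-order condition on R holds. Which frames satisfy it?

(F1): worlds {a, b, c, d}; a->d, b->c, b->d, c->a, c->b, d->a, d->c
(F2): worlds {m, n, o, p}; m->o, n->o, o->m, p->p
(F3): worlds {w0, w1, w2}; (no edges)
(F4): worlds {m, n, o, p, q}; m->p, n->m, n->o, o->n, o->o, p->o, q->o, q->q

This is the axiom for shift-reflexivity; its first-order frame correspondent is \forall x \forall y (Rxy \to Ryy).
(F1): fails — Rbc but not Rcc.
(F2): fails — Rno but not Roo.
(F3): condition met.
(F4): fails — Ron but not Rnn.

(F3)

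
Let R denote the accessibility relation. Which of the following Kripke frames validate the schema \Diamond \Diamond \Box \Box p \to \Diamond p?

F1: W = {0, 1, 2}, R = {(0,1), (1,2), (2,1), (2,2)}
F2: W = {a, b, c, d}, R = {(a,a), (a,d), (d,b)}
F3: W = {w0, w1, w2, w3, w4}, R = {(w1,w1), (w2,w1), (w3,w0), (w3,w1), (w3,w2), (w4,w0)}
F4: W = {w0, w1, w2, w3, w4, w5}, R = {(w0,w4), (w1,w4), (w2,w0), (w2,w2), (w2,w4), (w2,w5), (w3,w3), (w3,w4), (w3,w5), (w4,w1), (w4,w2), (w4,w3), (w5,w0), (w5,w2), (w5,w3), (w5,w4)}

This is the axiom for a generalized confluence (Geach) condition; its first-order frame correspondent is \forall x \forall y (x R^2 y \to \exists w (y R^2 w \wedge xRw)).
F1: condition met.
F2: fails — aR²b but no w with bR²w and aRw.
F3: condition met.
F4: fails — w0R²w1 but no w with w1R²w and w0Rw.

F1, F3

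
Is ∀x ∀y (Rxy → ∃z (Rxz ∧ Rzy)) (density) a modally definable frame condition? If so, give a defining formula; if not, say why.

Yes — defined by □□p → □p

The condition is density. A defining modal formula is □□p → □p.
Suppose □□p→□p is valid. Take Rxy and set V(p)={w : xR²w}. Then □□p at x, so □p at x, so p at y, i.e. ∃z(Rxz∧Rzy).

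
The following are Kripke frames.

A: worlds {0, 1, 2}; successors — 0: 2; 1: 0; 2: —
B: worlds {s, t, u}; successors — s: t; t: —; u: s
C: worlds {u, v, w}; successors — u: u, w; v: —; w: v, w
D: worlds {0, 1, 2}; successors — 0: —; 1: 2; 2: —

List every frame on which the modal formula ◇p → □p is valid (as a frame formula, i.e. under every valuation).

The schema corresponds to partial functionality: ∀x ∀y ∀z (Rxy ∧ Rxz → y = z).
A: condition met.
B: condition met.
C: fails — u sees both u and w.
D: condition met.
Valid on: A, B, D.

A, B, D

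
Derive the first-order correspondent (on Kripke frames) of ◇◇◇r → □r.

This is a Sahlqvist (Geach-type) schema ◇^3□^0r → □^1◇^0r.
First-order correspondent: ∀x ∀y ∀z ((xR³y ∧ xRz) → ∃w (y = w ∧ z = w)).

∀x ∀y ∀z ((xR³y ∧ xRz) → ∃w (y = w ∧ z = w))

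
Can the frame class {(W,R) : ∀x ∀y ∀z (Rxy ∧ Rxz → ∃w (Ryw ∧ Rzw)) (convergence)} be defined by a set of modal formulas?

Yes — defined by ◇□q → □◇q

Yes: it is convergence, defined by the .2 schema ◇□q → □◇q.
Suppose ◇□q→□◇q is valid. Take Rxy, Rxz and set V(q)={w : Ryw}. Then □q at y so ◇□q at x, so □◇q at x, so ◇q at z, giving w with Rzw and Ryw.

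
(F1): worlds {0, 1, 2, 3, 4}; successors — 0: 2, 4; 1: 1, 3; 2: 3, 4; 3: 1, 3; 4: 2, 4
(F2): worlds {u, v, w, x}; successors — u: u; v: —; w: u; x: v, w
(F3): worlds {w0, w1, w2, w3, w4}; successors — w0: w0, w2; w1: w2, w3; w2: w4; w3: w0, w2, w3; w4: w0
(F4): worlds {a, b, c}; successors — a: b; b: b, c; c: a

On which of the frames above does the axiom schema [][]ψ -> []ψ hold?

This is the axiom for density; its first-order frame correspondent is forall x forall y (Rxy -> exists z (Rxz & Rzy)).
(F1): satisfies the condition.
(F2): fails — Rxw but no z with Rxz and Rzw.
(F3): fails — Rw2w4 but no z with Rw2z and Rzw4.
(F4): fails — Rca but no z with Rcz and Rza.

(F1)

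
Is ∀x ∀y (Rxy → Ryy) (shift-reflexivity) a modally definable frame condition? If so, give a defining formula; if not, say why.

Yes — defined by □(□p → p)

The condition is shift-reflexivity. A defining modal formula is □(□p → p).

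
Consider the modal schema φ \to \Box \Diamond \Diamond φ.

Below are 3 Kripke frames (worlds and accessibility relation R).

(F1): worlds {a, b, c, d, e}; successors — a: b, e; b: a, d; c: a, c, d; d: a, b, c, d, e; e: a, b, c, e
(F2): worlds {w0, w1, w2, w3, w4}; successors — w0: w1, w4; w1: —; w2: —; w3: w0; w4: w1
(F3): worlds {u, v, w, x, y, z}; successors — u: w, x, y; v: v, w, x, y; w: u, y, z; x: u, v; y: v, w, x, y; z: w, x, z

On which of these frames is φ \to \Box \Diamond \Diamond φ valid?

Frame correspondent (Sahlqvist): \forall x \forall z (xRz \to \exists w (x = w \wedge z R^2 w)) — i.e. a generalized confluence (Geach) condition.
(F1): holds.
(F2): fails — w0Rw1 but no w with w0=w and w1R²w.
(F3): fails — uRw but no t with u=t and wR²t.

(F1)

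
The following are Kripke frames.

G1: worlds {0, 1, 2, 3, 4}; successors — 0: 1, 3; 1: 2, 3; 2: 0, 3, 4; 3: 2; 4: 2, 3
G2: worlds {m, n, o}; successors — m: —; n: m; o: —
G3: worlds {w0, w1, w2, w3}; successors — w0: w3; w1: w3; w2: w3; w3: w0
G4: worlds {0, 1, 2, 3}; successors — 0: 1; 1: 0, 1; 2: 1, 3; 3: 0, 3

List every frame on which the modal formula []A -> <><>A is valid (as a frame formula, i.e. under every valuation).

G4

The schema corresponds to a generalized confluence (Geach) condition: forall x exists w (xRw & x R^2 w).
G1: fails — at 3 but no w with 3Rw and 3R²w.
G2: fails — at m but no w with mRw and mR²w.
G3: fails — at w0 but no w with w0Rw and w0R²w.
G4: satisfies the condition.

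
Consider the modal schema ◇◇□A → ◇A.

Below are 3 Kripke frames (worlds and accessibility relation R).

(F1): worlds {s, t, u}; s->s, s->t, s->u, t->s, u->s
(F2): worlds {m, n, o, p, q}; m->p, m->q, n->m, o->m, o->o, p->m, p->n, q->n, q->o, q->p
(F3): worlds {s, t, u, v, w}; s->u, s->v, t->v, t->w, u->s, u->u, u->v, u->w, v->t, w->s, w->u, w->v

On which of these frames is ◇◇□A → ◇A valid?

(F1)

This is the axiom for a generalized confluence (Geach) condition; its first-order frame correspondent is ∀x ∀y (xR²y → ∃w (yRw ∧ xRw)).
(F1): satisfies the condition.
(F2): fails — mR²n but no w with nRw and mRw.
(F3): fails — sR²v but no w* with vRw* and sRw*.
Valid on: (F1).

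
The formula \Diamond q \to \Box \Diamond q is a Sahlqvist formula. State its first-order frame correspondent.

The Euclidean property

Suppose ◇q→□◇q is valid. Take Rxy, Rxz and set V(q)={y}. Then ◇q at x, so □◇q at x, so ◇q at z, so some w with Rzw has q; w=y, i.e. Rzy. By symmetry of the argument, Ryz.
Conversely, on a frame with the Euclidean property the schema holds at every world under every valuation.
So the correspondent is the Euclidean property.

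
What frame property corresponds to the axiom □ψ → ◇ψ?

Suppose □ψ→◇ψ is valid. At any x set V(ψ)=W. Then □ψ at x, so ◇ψ at x, so x has a successor.
The converse is a direct semantic check.
Frame condition: ∀x ∃y Rxy.

Seriality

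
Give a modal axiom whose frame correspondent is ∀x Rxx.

□s → s

The condition is reflexivity. The T schema □s → s defines it.
Suppose □s→s is valid. At any x set V(s)={w : Rxw}. Then □s holds at x, so s holds at x, i.e. Rxx.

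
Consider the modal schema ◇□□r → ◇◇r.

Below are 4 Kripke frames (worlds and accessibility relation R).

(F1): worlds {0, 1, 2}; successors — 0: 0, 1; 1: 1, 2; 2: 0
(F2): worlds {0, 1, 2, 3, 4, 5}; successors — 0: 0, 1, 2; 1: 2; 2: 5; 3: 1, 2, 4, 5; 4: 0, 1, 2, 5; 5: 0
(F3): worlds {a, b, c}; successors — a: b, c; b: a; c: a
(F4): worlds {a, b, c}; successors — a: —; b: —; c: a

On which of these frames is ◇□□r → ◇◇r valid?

This is the axiom for a generalized confluence (Geach) condition; its first-order frame correspondent is ∀x ∀y (xRy → ∃w (yR²w ∧ xR²w)).
(F1): condition met.
(F2): fails — 1R2 but no w with 2R²w and 1R²w.
(F3): fails — aRb but no w with bR²w and aR²w.
(F4): fails — cRa but no w with aR²w and cR²w.
Valid on: (F1).

(F1)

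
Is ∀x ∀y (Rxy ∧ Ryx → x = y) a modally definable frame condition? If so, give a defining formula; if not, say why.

Not modally definable

Any modally definable frame class is closed under surjective bounded morphisms.
The 4-cycle (worlds w0,w1,w2,w3 with w0→w1→w2→w3→w0) is antisymmetric. Sending even-indexed worlds to • and odd-indexed worlds to ∘ is a surjective bounded morphism onto the two-world frame with •↔∘, which is not antisymmetric.
Hence antisymmetry is not modally definable.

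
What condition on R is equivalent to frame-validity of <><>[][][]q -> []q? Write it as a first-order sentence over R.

forall x forall y forall z ((x R^2 y & xRz) -> exists w (y R^3 w & z = w))

This is a Sahlqvist (Geach-type) schema ◇^2□^3q → □^1◇^0q.
Minimal-valuation argument: fix x; take any y with xR^2y and any z with xR^1z. Set V(q) to the set of worlds R-reachable from y in exactly 3 steps. Then □^3q holds at y, so the antecedent holds at x; validity forces ◇^0q at z, giving a w with zR^0w and yR^3w.
First-order correspondent: forall x forall y forall z ((x R^2 y & xRz) -> exists w (y R^3 w & z = w)).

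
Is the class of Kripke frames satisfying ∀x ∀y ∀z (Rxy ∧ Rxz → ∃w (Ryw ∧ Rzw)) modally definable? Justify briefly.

Definable; ◇□r → □◇r defines it

Yes: it is convergence, defined by the .2 schema ◇□r → □◇r.
Suppose ◇□r→□◇r is valid. Take Rxy, Rxz and set V(r)={w : Ryw}. Then □r at y so ◇□r at x, so □◇r at x, so ◇r at z, giving w with Rzw and Ryw.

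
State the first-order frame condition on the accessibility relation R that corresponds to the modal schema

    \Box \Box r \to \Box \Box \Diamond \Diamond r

\forall x \forall z (x R^2 z \to \exists w (x R^2 w \wedge z R^2 w))

This is a Sahlqvist (Geach-type) schema ◇^0□^2r → □^2◇^2r.
Minimal-valuation argument: fix x; take any y with xR^0y and any z with xR^2z. Set V(r) to the set of worlds R-reachable from y in exactly 2 steps. Then □^2r holds at y, so the antecedent holds at x; validity forces ◇^2r at z, giving a w with zR^2w and yR^2w.
First-order correspondent: \forall x \forall z (x R^2 z \to \exists w (x R^2 w \wedge z R^2 w)).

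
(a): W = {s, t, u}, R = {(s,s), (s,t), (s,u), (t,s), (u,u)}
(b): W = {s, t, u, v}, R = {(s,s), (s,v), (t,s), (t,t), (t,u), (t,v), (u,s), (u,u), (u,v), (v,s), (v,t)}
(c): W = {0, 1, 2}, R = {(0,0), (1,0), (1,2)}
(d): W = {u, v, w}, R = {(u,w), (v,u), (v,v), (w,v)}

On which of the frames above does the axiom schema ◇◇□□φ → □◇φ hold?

This is the axiom for a generalized confluence (Geach) condition; its first-order frame correspondent is ∀x ∀y ∀z ((xR²y ∧ xRz) → ∃w (yR²w ∧ zRw)).
(a): fails — sR²u, sRt but no w with uR²w and tRw.
(b): holds.
(c): fails — 1R²0, 1R2 but no w with 0R²w and 2Rw.
(d): fails — vR²u, vRu but no t with uR²t and uRt.

(b)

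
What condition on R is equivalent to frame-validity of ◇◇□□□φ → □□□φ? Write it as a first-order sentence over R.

∀x ∀y ∀z ((xR²y ∧ xR³z) → ∃w (yR³w ∧ z = w))

This is a Sahlqvist (Geach-type) schema ◇^2□^3φ → □^3◇^0φ.
Minimal-valuation argument: fix x; take any y with xR^2y and any z with xR^3z. Set V(φ) to the set of worlds R-reachable from y in exactly 3 steps. Then □^3φ holds at y, so the antecedent holds at x; validity forces ◇^0φ at z, giving a w with zR^0w and yR^3w.
First-order correspondent: ∀x ∀y ∀z ((xR²y ∧ xR³z) → ∃w (yR³w ∧ z = w)).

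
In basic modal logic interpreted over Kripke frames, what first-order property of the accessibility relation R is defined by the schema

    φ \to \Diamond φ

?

reflexivity: \forall x Rxx

This is a form of the T axiom.
Its frame correspondent is reflexivity — \forall x Rxx.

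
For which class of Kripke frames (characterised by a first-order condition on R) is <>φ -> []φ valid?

Suppose ◇φ→□φ is valid. Take Rxy, Rxz and set V(φ)={y}. Then ◇φ at x, so □φ at x, so φ at z, i.e. z=y.

partial functionality: forall x forall y forall z (Rxy & Rxz -> y = z)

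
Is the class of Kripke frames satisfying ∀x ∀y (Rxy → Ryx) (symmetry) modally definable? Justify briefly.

Yes, by r → □◇r

This is a Sahlqvist condition; the B axiom r → □◇r defines it.
Suppose r→□◇r is valid. Take Rxy and set V(r)={x}. Then r at x, so □◇r at x, so ◇r at y, so some z with Ryz has r; z=x, i.e. Ryx.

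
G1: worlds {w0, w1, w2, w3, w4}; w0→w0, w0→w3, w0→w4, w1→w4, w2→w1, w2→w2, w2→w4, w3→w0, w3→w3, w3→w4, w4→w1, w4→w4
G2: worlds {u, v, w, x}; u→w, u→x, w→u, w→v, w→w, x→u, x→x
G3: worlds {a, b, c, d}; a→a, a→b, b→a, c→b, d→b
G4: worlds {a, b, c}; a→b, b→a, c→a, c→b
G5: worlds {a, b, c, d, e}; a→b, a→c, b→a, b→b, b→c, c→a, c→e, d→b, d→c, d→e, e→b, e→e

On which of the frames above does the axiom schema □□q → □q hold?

The schema corresponds to density: ∀x ∀y (Rxy → ∃z (Rxz ∧ Rzy)).
G1: holds.
G2: holds.
G3: fails — Rcb but no z with Rcz and Rzb.
G4: fails — Rab but no z with Raz and Rzb.
G5: fails — Rca but no z with Rcz and Rza.

G1, G2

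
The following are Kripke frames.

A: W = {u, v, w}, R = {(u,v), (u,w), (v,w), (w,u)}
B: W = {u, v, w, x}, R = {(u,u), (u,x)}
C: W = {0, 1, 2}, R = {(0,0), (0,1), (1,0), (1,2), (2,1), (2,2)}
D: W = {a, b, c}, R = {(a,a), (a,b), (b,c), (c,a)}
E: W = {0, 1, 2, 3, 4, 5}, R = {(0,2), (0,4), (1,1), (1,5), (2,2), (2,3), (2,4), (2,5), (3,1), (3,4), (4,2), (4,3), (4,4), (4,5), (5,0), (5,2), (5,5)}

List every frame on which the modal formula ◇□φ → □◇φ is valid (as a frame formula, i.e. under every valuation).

C

Frame correspondent (Sahlqvist): ∀x ∀y ∀z (Rxy ∧ Rxz → ∃w (Ryw ∧ Rzw)) — i.e. convergence.
A: fails — Ruv and Ruw but v and w have no common successor.
B: fails — Rux and Rux but x and x have no common successor.
C: satisfies the condition.
D: fails — Raa and Rab but a and b have no common successor.
E: fails — R25 and R23 but 5 and 3 have no common successor.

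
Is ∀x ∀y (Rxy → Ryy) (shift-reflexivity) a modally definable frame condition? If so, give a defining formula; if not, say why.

Definable; □(□p → p) defines it

This is a Sahlqvist condition; the T□ axiom □(□p → p) defines it.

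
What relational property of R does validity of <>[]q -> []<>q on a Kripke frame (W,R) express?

Suppose ◇□q→□◇q is valid. Take Rxy, Rxz and set V(q)={w : Ryw}. Then □q at y so ◇□q at x, so □◇q at x, so ◇q at z, giving w with Rzw and Ryw.
The converse is a direct semantic check.
So the correspondent is convergence.

Convergence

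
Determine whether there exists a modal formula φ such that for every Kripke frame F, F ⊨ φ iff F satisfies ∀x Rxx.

The condition is reflexivity. A defining modal formula is □p → p.
Suppose □p→p is valid. At any x set V(p)={w : Rxw}. Then □p holds at x, so p holds at x, i.e. Rxx.

Yes — defined by □p → p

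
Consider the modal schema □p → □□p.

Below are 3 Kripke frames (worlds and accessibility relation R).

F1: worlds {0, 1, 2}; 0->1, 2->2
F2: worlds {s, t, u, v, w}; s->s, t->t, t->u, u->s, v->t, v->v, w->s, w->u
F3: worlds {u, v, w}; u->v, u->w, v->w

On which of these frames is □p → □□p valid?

F1, F3

Frame correspondent (Sahlqvist): ∀x ∀y ∀z (Rxy ∧ Ryz → Rxz) — i.e. transitivity.
F1: condition met.
F2: fails — Rvt and Rtu but not Rvu.
F3: condition met.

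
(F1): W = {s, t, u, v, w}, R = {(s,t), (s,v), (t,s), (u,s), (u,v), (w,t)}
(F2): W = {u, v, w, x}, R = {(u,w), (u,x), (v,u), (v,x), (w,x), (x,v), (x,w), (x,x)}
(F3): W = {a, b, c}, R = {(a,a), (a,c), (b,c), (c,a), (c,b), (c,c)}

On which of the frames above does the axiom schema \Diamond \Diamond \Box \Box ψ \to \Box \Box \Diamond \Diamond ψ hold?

(F2), (F3)

The schema corresponds to a generalized confluence (Geach) condition: \forall x \forall y \forall z ((x R^2 y \wedge x R^2 z) \to \exists w (y R^2 w \wedge z R^2 w)).
(F1): fails — tR²t, tR²v but no w* with tR²w* and vR²w*.
(F2): holds.
(F3): holds.
Valid on: (F2), (F3).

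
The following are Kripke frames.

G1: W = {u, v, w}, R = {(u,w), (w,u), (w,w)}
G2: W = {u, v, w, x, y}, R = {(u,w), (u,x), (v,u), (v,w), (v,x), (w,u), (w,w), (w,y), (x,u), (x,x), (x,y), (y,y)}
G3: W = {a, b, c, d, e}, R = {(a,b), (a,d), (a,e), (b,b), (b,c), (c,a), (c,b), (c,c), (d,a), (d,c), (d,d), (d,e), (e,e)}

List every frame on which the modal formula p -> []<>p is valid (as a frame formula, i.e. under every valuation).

Frame correspondent (Sahlqvist): forall x forall y (Rxy -> Ryx) — i.e. symmetry.
G1: holds.
G2: fails — Rvw but not Rwv.
G3: fails — Rdc but not Rcd.
Valid on: G1.

G1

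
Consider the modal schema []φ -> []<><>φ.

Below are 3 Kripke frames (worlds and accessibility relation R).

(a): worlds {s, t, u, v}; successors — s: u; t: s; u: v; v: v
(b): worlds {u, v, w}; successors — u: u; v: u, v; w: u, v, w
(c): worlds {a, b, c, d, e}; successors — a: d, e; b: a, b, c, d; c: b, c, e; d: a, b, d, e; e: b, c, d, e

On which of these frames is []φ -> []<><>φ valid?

This is the axiom for a generalized confluence (Geach) condition; its first-order frame correspondent is forall x forall z (xRz -> exists w (xRw & z R^2 w)).
(a): fails — sRu but no w with sRw and uR²w.
(b): satisfies the condition.
(c): satisfies the condition.

(b), (c)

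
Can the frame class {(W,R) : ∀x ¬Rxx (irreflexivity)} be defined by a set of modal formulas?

Any modally definable frame class is closed under surjective bounded morphisms.
The 3-cycle (worlds w0,w1,w2 with w0→w1→w2→w0) is irreflexive, and the map sending every world to a single reflexive point • is a surjective bounded morphism (forth: every edge maps to (•,•); back: every world has a successor). So any modal formula valid on the 3-cycle is also valid on the reflexive point, which is not irreflexive.
So the class is not modally definable.

No — not modally definable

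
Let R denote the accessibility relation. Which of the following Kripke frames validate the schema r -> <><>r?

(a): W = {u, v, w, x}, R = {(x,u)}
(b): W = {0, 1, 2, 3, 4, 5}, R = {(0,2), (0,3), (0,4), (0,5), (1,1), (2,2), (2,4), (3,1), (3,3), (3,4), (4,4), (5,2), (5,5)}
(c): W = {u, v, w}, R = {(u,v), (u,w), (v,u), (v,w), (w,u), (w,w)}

Frame correspondent (Sahlqvist): forall x exists w (x = w & x R^2 w) — i.e. a generalized confluence (Geach) condition.
(a): fails — at u but no t with u=t and uR²t.
(b): fails — at 0 but no w with 0=w and 0R²w.
(c): ✓.
Valid on: (c).

(c)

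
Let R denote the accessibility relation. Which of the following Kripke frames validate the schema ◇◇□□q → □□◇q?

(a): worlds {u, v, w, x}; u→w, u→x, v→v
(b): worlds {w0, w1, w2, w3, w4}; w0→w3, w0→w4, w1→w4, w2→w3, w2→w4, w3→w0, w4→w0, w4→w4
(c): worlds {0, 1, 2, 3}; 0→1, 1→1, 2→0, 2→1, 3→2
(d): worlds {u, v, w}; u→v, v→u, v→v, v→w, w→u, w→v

The schema corresponds to a generalized confluence (Geach) condition: ∀x ∀y ∀z ((xR²y ∧ xR²z) → ∃w (yR²w ∧ zRw)).
(a): ✓.
(b): fails — w3R²w3, w3R²w3 but no w with w3R²w and w3Rw.
(c): ✓.
(d): ✓.

(a), (c), (d)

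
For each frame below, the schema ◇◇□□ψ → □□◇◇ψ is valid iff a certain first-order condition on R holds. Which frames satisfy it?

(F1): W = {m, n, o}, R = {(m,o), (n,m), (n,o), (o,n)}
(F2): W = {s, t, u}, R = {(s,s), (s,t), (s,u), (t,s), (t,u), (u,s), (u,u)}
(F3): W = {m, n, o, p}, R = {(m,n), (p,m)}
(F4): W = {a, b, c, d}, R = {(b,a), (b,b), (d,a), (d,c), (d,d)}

Frame correspondent (Sahlqvist): ∀x ∀y ∀z ((xR²y ∧ xR²z) → ∃w (yR²w ∧ zR²w)) — i.e. a generalized confluence (Geach) condition.
(F1): fails — oR²m, oR²o but no w with mR²w and oR²w.
(F2): ✓.
(F3): fails — pR²n, pR²n but no w with nR²w and nR²w.
(F4): fails — bR²a, bR²a but no w with aR²w and aR²w.
Valid on: (F2).

(F2)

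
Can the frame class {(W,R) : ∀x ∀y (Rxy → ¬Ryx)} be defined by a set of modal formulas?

Any modally definable frame class is closed under surjective bounded morphisms.
The 4-cycle (worlds s,t,u,v with s→t→u→v→s) is asymmetric. Mapping every world to a single reflexive point • is a surjective bounded morphism, and the reflexive point is not asymmetric (R•• but asymmetry requires ¬R••).
So no modal formula (or set of formulas) defines exactly the asymmetric frames.

Not definable by any modal formula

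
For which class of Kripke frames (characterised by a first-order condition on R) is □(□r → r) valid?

shift-reflexivity

Suppose □(□r→r) is valid. Take Rxy and set V(r)={w : Ryw}. Then at y, □r holds; since □(□r→r) at x, □r→r at y, so r at y, i.e. Ryy.
Conversely, on a frame with shift-reflexivity the schema holds at every world under every valuation.
So the correspondent is shift-reflexivity.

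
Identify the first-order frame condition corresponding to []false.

Emptiness of R

□⊥ is valid iff no world has any successor (otherwise □⊥ fails at any world with one).
Conversely, any frame satisfying forall x forall y ~Rxy validates the schema.
Frame condition: forall x forall y ~Rxy.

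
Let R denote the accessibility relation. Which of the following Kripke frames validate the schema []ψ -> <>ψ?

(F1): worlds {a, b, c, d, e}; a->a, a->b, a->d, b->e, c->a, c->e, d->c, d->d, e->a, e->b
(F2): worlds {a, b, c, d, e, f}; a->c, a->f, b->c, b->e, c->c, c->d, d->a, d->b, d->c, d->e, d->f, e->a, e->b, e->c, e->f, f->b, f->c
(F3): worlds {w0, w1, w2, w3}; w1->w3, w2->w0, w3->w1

(F1), (F2)

The schema corresponds to seriality: forall x exists y Rxy.
(F1): ✓.
(F2): ✓.
(F3): fails — world w0 has no successor.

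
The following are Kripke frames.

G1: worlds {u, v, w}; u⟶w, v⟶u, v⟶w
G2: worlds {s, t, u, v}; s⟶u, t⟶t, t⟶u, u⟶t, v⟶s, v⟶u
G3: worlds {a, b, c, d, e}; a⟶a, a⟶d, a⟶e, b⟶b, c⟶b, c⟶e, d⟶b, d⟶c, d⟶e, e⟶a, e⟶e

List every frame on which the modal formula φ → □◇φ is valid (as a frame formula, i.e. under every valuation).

none

Frame correspondent (Sahlqvist): ∀x ∀y (Rxy → Ryx) — i.e. symmetry.
G1: fails — Rvu but not Ruv.
G2: fails — Rvu but not Ruv.
G3: fails — Rdc but not Rcd.
Valid on no frame.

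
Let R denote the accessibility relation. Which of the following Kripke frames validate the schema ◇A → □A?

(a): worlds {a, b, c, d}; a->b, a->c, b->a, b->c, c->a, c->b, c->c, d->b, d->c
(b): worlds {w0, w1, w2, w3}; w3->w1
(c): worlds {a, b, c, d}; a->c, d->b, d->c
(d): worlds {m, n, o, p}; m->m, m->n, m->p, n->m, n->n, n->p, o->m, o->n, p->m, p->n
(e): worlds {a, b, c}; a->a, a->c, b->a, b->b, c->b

The schema corresponds to partial functionality: ∀x ∀y ∀z (Rxy ∧ Rxz → y = z).
(a): fails — a sees both b and c.
(b): ✓.
(c): fails — d sees both b and c.
(d): fails — m sees both m and n.
(e): fails — a sees both a and c.

(b)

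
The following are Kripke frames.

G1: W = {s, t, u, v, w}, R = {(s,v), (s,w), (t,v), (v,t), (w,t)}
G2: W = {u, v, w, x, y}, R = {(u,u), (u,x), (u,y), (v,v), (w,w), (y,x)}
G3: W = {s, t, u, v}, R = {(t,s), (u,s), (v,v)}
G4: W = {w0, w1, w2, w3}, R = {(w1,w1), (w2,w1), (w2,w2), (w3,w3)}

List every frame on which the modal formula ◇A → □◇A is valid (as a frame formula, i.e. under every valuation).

none

This is the axiom for the Euclidean property; its first-order frame correspondent is ∀x ∀y ∀z (Rxy ∧ Rxz → Ryz).
G1: fails — Rsv and Rsv but not Rvv.
G2: fails — Rux and Ruu but not Rxu.
G3: fails — Rts and Rts but not Rss.
G4: fails — Rw2w1 and Rw2w2 but not Rw1w2.
Valid on no frame.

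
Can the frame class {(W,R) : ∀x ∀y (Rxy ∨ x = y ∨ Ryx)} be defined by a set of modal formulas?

If a class were modally definable it would be closed under disjoint unions (Goldblatt–Thomason).
Take 3 disjoint single-world reflexive frames: each is trivially connected, but their disjoint union has 3 worlds with no edge between distinct components, so it is not connected.
Hence connectedness of R is not modally definable.

Not modally definable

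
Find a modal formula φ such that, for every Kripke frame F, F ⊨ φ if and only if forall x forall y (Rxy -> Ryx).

A defining formula is ψ → □◇ψ (the B axiom).

ψ → □◇ψ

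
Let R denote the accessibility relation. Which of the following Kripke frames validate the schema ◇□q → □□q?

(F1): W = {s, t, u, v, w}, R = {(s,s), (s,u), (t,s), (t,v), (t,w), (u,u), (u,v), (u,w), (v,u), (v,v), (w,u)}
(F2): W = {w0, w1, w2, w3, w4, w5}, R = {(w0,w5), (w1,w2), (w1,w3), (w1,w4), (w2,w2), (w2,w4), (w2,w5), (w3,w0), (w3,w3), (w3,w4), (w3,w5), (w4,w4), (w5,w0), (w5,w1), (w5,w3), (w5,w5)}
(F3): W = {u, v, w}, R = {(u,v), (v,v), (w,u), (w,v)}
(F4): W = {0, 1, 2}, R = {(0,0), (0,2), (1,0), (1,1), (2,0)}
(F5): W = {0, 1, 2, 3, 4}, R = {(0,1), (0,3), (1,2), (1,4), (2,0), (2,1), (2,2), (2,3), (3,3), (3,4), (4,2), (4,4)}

(F3)

Frame correspondent (Sahlqvist): ∀x ∀y ∀z ((xRy ∧ xR²z) → ∃w (yRw ∧ z = w)) — i.e. a generalized confluence (Geach) condition.
(F1): fails — sRs, sR²v but no w* with sRw* and v=w*.
(F2): fails — w1Rw2, w1R²w0 but no w with w2Rw and w0=w.
(F3): condition met.
(F4): fails — 0R2, 0R²2 but no w with 2Rw and 2=w.
(F5): fails — 0R1, 0R²3 but no w with 1Rw and 3=w.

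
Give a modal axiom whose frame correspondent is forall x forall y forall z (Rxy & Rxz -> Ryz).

This is the Euclidean property; the standard corresponding axiom is 5: ◇p → □◇p.
Suppose ◇p→□◇p is valid. Take Rxy, Rxz and set V(p)={y}. Then ◇p at x, so □◇p at x, so ◇p at z, so some w with Rzw has p; w=y, i.e. Rzy. By symmetry of the argument, Ryz.

◇p → □◇p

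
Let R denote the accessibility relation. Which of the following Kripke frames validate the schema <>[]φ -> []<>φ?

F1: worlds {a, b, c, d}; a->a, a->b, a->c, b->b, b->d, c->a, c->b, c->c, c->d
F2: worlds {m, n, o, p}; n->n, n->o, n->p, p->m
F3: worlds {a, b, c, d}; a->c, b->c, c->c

Frame correspondent (Sahlqvist): forall x forall y forall z (Rxy & Rxz -> exists w (Ryw & Rzw)) — i.e. convergence.
F1: fails — Rbb and Rbd but b and d have no common successor.
F2: fails — Rnn and Rnp but n and p have no common successor.
F3: condition met.
Valid on: F3.

F3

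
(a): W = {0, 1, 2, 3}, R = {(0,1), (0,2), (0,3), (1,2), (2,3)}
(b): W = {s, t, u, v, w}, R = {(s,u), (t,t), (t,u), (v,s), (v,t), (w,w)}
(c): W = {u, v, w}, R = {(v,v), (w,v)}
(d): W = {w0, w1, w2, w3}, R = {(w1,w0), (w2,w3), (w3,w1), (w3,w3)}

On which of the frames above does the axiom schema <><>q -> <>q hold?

(c)

Frame correspondent (Sahlqvist): forall x forall y forall z (Rxy & Ryz -> Rxz) — i.e. transitivity.
(a): fails — R12 and R23 but not R13.
(b): fails — Rvt and Rtu but not Rvu.
(c): satisfies the condition.
(d): fails — Rw3w1 and Rw1w0 but not Rw3w0.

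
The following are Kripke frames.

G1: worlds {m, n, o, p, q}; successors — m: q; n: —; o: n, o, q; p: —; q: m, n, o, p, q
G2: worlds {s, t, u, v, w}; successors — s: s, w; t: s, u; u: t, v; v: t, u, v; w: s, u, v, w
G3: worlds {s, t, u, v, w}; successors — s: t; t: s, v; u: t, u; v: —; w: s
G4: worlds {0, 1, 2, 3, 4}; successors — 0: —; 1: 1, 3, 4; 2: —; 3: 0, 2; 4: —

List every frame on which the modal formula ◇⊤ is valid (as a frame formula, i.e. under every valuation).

G2

The schema corresponds to seriality: ∀x ∃y Rxy.
G1: fails — world n has no successor.
G2: ✓.
G3: fails — world v has no successor.
G4: fails — world 0 has no successor.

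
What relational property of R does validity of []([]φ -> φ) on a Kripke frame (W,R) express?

Suppose □(□φ→φ) is valid. Take Rxy and set V(φ)={w : Ryw}. Then at y, □φ holds; since □(□φ→φ) at x, □φ→φ at y, so φ at y, i.e. Ryy.
The converse is a direct semantic check.
So the correspondent is shift-reflexivity.

shift-reflexivity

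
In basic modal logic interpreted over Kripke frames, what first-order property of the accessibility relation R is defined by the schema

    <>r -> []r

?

partial functionality

Suppose ◇r→□r is valid. Take Rxy, Rxz and set V(r)={y}. Then ◇r at x, so □r at x, so r at z, i.e. z=y.
Conversely, any frame satisfying forall x forall y forall z (Rxy & Rxz -> y = z) validates the schema.
Frame condition: forall x forall y forall z (Rxy & Rxz -> y = z).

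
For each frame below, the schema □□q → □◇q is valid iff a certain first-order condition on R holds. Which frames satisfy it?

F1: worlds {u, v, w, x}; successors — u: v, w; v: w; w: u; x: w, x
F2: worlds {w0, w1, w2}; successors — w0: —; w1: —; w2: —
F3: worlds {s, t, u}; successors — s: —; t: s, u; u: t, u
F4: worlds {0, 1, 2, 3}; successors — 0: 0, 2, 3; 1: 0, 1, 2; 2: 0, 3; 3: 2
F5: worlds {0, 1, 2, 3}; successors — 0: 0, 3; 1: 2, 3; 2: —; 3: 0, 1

The schema corresponds to a generalized confluence (Geach) condition: ∀x ∀z (xRz → ∃w (xR²w ∧ zRw)).
F1: satisfies the condition.
F2: satisfies the condition.
F3: fails — tRs but no w with tR²w and sRw.
F4: satisfies the condition.
F5: fails — 1R2 but no w with 1R²w and 2Rw.
Valid on: F1, F2, F4.

F1, F2, F4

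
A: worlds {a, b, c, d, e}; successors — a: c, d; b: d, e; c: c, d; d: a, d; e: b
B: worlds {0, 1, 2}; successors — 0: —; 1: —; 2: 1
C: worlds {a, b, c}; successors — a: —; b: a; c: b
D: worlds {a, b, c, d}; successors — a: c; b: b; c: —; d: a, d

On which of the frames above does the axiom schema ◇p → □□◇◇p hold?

B

Frame correspondent (Sahlqvist): ∀x ∀y ∀z ((xRy ∧ xR²z) → ∃w (y = w ∧ zR²w)) — i.e. a generalized confluence (Geach) condition.
A: fails — bRe, bR²a but no w with e=w and aR²w.
B: satisfies the condition.
C: fails — cRb, cR²a but no w with b=w and aR²w.
D: fails — dRa, dR²a but no w with a=w and aR²w.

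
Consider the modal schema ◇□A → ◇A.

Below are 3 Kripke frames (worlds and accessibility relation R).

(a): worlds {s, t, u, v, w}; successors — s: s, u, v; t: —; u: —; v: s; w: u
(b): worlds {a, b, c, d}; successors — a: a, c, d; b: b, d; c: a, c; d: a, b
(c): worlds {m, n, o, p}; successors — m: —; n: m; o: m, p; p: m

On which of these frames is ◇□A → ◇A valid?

(b)

The schema corresponds to a generalized confluence (Geach) condition: ∀x ∀y (xRy → ∃w (yRw ∧ xRw)).
(a): fails — sRu but no w* with uRw* and sRw*.
(b): holds.
(c): fails — nRm but no w with mRw and nRw.
Valid on: (b).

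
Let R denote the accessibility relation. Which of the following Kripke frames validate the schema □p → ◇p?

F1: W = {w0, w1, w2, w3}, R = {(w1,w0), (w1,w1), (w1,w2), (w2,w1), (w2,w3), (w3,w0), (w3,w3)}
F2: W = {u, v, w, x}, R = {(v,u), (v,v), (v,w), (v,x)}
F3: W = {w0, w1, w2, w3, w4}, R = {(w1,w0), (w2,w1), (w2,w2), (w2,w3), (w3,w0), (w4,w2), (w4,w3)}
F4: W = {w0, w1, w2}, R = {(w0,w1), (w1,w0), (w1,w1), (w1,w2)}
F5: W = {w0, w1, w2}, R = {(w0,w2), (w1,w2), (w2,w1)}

Frame correspondent (Sahlqvist): ∀x ∃y Rxy — i.e. seriality.
F1: fails — world w0 has no successor.
F2: fails — world u has no successor.
F3: fails — world w0 has no successor.
F4: fails — world w2 has no successor.
F5: ✓.
Valid on: F5.

F5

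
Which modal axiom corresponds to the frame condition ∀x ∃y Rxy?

□q → ◇q

The condition is seriality. The D schema □q → ◇q defines it.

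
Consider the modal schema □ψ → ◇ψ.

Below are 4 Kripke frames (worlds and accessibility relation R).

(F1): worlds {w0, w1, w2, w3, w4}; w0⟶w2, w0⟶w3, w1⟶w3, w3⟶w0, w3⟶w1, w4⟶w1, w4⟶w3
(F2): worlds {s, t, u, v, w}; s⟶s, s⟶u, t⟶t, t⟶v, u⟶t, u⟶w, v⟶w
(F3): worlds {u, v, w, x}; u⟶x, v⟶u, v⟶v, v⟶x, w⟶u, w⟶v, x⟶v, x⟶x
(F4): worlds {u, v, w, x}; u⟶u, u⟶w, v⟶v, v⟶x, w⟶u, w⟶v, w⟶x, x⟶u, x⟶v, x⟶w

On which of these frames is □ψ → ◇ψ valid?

(F3), (F4)

The schema corresponds to seriality: ∀x ∃y Rxy.
(F1): fails — world w2 has no successor.
(F2): fails — world w has no successor.
(F3): condition met.
(F4): condition met.
Valid on: (F3), (F4).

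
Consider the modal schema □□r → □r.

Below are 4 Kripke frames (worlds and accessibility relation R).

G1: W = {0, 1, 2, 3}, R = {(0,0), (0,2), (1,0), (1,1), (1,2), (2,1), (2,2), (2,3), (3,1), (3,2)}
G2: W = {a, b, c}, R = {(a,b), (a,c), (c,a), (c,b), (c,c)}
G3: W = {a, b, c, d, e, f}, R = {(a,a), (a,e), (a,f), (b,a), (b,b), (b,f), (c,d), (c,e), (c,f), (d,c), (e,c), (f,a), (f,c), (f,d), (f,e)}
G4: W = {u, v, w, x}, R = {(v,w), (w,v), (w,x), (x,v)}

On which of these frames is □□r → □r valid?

G1, G2

The schema corresponds to density: ∀x ∀y (Rxy → ∃z (Rxz ∧ Rzy)).
G1: condition met.
G2: condition met.
G3: fails — Rdc but no z with Rdz and Rzc.
G4: fails — Rwx but no z with Rwz and Rzx.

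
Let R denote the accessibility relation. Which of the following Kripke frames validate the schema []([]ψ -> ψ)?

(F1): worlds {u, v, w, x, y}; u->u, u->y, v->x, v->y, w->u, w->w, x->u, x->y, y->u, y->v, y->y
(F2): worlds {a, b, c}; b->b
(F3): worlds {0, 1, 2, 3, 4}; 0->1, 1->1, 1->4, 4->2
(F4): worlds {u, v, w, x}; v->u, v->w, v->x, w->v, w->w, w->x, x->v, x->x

Frame correspondent (Sahlqvist): forall x forall y (Rxy -> Ryy) — i.e. shift-reflexivity.
(F1): fails — Rvx but not Rxx.
(F2): ✓.
(F3): fails — R14 but not R44.
(F4): fails — Rvu but not Ruu.

(F2)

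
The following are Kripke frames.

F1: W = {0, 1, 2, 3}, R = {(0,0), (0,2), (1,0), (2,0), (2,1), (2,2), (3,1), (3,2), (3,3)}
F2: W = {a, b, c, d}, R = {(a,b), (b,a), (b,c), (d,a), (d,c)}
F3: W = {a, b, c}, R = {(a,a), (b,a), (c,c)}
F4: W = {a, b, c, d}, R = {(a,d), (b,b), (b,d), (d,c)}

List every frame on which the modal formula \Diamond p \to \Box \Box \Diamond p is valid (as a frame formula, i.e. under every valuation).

This is the axiom for a generalized confluence (Geach) condition; its first-order frame correspondent is \forall x \forall y \forall z ((xRy \wedge x R^2 z) \to \exists w (y = w \wedge zRw)).
F1: fails — 0R2, 0R²1 but no w with 2=w and 1Rw.
F2: fails — aRb, aR²c but no w with b=w and cRw.
F3: holds.
F4: fails — aRd, aR²c but no w with d=w and cRw.
Valid on: F3.

F3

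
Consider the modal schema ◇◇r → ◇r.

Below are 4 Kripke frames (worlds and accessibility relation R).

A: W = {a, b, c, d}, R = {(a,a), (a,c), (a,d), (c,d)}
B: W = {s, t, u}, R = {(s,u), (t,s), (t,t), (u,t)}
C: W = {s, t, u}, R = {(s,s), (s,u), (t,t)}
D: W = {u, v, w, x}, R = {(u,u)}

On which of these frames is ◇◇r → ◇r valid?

A, C, D

The schema corresponds to transitivity: ∀x ∀y ∀z (Rxy ∧ Ryz → Rxz).
A: ✓.
B: fails — Rsu and Rut but not Rst.
C: ✓.
D: ✓.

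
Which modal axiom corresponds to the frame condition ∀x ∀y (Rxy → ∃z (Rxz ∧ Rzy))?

This is density; the standard corresponding axiom is C4: □□q → □q.
Suppose □□q→□q is valid. Take Rxy and set V(q)={w : xR²w}. Then □□q at x, so □q at x, so q at y, i.e. ∃z(Rxz∧Rzy).

□□q → □q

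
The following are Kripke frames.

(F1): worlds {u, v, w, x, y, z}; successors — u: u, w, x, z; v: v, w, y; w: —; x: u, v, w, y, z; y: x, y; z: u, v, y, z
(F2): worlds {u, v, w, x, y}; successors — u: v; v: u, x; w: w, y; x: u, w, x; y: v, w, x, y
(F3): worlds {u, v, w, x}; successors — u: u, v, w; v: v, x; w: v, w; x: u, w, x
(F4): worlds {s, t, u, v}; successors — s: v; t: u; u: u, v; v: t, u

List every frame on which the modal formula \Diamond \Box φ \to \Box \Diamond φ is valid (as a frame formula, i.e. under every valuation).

(F3), (F4)

Frame correspondent (Sahlqvist): \forall x \forall y \forall z (Rxy \wedge Rxz \to \exists w (Ryw \wedge Rzw)) — i.e. convergence.
(F1): fails — Ruz and Ruw but z and w have no common successor.
(F2): fails — Rvu and Rvx but u and x have no common successor.
(F3): ✓.
(F4): ✓.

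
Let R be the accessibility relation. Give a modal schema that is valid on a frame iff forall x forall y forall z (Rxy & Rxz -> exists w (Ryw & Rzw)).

◇□p → □◇p

A defining formula is ◇□p → □◇p (the .2 axiom).
Suppose ◇□p→□◇p is valid. Take Rxy, Rxz and set V(p)={w : Ryw}. Then □p at y so ◇□p at x, so □◇p at x, so ◇p at z, giving w with Rzw and Ryw.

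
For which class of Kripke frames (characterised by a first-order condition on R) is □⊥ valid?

emptiness of R: ∀x ∀y ¬Rxy

This schema is the Ver axiom.
It corresponds to emptiness of R: ∀x ∀y ¬Rxy.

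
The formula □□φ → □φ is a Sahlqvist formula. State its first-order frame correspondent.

Suppose □□φ→□φ is valid. Take Rxy and set V(φ)={w : xR²w}. Then □□φ at x, so □φ at x, so φ at y, i.e. ∃z(Rxz∧Rzy).
Conversely, any frame satisfying ∀x ∀y (Rxy → ∃z (Rxz ∧ Rzy)) validates the schema.
So the correspondent is density.

density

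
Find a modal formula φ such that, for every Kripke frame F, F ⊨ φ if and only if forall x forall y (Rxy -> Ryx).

This is symmetry; the standard corresponding axiom is B: p → □◇p.
Suppose p→□◇p is valid. Take Rxy and set V(p)={x}. Then p at x, so □◇p at x, so ◇p at y, so some z with Ryz has p; z=x, i.e. Ryx.

p → □◇p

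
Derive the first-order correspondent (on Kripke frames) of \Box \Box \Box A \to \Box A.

This is a Sahlqvist (Geach-type) schema ◇^0□^3A → □^1◇^0A.
Minimal-valuation argument: fix x; take any y with xR^0y and any z with xR^1z. Set V(A) to the set of worlds R-reachable from y in exactly 3 steps. Then □^3A holds at y, so the antecedent holds at x; validity forces ◇^0A at z, giving a w with zR^0w and yR^3w.
First-order correspondent: \forall x \forall z (xRz \to \exists w (x R^3 w \wedge z = w)).

\forall x \forall z (xRz \to \exists w (x R^3 w \wedge z = w))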